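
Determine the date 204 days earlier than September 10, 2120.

Going back 204 days from September 10, 2120.
Going back 10 days from September 10, 2120 reaches the end of the previous month; 204 − 10 = 194 left.
August 2120 has 31 days: 194 − 31 = 163 left.
July 2120 has 31 days: 163 − 31 = 132 left.
June 2120 has 30 days: 132 − 30 = 102 left.
May 2120 has 31 days: 102 − 31 = 71 left.
April 2120 has 30 days: 71 − 30 = 41 left.
March 2120 has 31 days: 41 − 31 = 10 left.
February 2120 has 29 days; 29 − 10 = 19 → February 19, 2120.

February 19, 2120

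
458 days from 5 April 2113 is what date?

Counting forward 458 days from April 5, 2113.
April has 30 days, so 30 − 5 = 25 days remain after April 5, 2113; 458 − 25 = 433 left.
May 2113 has 31 days: 433 − 31 = 402 left.
June 2113 has 30 days: 402 − 30 = 372 left.
July 2113 has 31 days: 372 − 31 = 341 left.
August 2113 has 31 days: 341 − 31 = 310 left.
September 2113 has 30 days: 310 − 30 = 280 left.
October 2113 has 31 days: 280 − 31 = 249 left.
November 2113 has 30 days: 249 − 30 = 219 left.
December 2113 has 31 days: 219 − 31 = 188 left.
January 2114 has 31 days: 188 − 31 = 157 left.
February 2114 has 28 days (2114 is not a leap year): 157 − 28 = 129 left.
March 2114 has 31 days: 129 − 31 = 98 left.
April 2114 has 30 days: 98 − 30 = 68 left.
May 2114 has 31 days: 68 − 31 = 37 left.
June 2114 has 30 days: 37 − 30 = 7 left.
7 days into July 2114 → July 7, 2114.

July 7, 2114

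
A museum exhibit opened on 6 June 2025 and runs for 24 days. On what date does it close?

Advancing 24 days from June 6, 2025.
June has 30 days; 6 + 24 = 30, still in June.

June 30, 2025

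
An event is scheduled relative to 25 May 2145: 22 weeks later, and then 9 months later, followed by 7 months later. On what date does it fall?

February 26, 2147

Adding 22 weeks (= 154 days) from May 25, 2145:
May has 31 days, so 31 − 25 = 6 days remain after May 25, 2145; 154 − 6 = 148 left.
June 2145 has 30 days: 148 − 30 = 118 left.
July 2145 has 31 days: 118 − 31 = 87 left.
August 2145 has 31 days: 87 − 31 = 56 left.
September 2145 has 30 days: 56 − 30 = 26 left.
26 days into October 2145 → October 26, 2145.
Advancing 9 months from October 26, 2145:
month 10 + 9 = 19, which is month 7 of year 2146 → July 2146.
Day 26 is valid in July, giving July 26, 2146.
Counting forward 7 months from July 26, 2146:
month 7 + 7 = 14, which is month 2 of year 2147 → February 2147.
Day 26 is valid in February, giving February 26, 2147.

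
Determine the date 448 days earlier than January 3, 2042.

Going back 448 days from January 3, 2042.
Going back 3 days from January 3, 2042 reaches the end of the previous month; 448 − 3 = 445 left.
December 2041 has 31 days: 445 − 31 = 414 left.
November 2041 has 30 days: 414 − 30 = 384 left.
October 2041 has 31 days: 384 − 31 = 353 left.
September 2041 has 30 days: 353 − 30 = 323 left.
August 2041 has 31 days: 323 − 31 = 292 left.
July 2041 has 31 days: 292 − 31 = 261 left.
June 2041 has 30 days: 261 − 30 = 231 left.
May 2041 has 31 days: 231 − 31 = 200 left.
April 2041 has 30 days: 200 − 30 = 170 left.
March 2041 has 31 days: 170 − 31 = 139 left.
February 2041 has 28 days (2041 is not a leap year): 139 − 28 = 111 left.
January 2041 has 31 days: 111 − 31 = 80 left.
December 2040 has 31 days: 80 − 31 = 49 left.
November 2040 has 30 days: 49 − 30 = 19 left.
October 2040 has 31 days; 31 − 19 = 12 → October 12, 2040.

October 12, 2040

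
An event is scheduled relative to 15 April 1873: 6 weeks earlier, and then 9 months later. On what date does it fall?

Counting back 6 weeks (= 42 days) from April 15, 1873:
Going back 15 days from April 15, 1873 reaches the end of the previous month; 42 − 15 = 27 left.
March 1873 has 31 days; 31 − 27 = 4 → March 4, 1873.
Adding 9 months from March 4, 1873:
month 3 + 9 = 12 → December 1873.
Day 4 is valid in December, giving December 4, 1873.

December 4, 1873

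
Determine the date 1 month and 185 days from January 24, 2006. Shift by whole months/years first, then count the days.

August 28, 2006

Counting forward 1 month and 185 days from January 24, 2006: first the month/year part, then the days.
month 1 + 1 = 2 → February 2006.
Day 24 is valid in February, giving February 24, 2006.
Now add 185 days from February 24, 2006.
February has 28 days, so 28 − 24 = 4 days remain after February 24, 2006; 185 − 4 = 181 left.
March 2006 has 31 days: 181 − 31 = 150 left.
April 2006 has 30 days: 150 − 30 = 120 left.
May 2006 has 31 days: 120 − 31 = 89 left.
June 2006 has 30 days: 89 − 30 = 59 left.
July 2006 has 31 days: 59 − 31 = 28 left.
28 days into August 2006 → August 28, 2006.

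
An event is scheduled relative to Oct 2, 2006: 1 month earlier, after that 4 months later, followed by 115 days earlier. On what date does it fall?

September 9, 2006

Going back 1 month from October 2, 2006:
month 10 − 1 = 9 → September 2006.
Day 2 is valid in September, giving September 2, 2006.
Counting forward 4 months from September 2, 2006:
month 9 + 4 = 13, which is month 1 of year 2007 → January 2007.
Day 2 is valid in January, giving January 2, 2007.
Going back 115 days from January 2, 2007:
Going back 2 days from January 2, 2007 reaches the end of the previous month; 115 − 2 = 113 left.
December 2006 has 31 days: 113 − 31 = 82 left.
November 2006 has 30 days: 82 − 30 = 52 left.
October 2006 has 31 days: 52 − 31 = 21 left.
September 2006 has 30 days; 30 − 21 = 9 → September 9, 2006.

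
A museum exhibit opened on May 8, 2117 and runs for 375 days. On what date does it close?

May 18, 2118

Advancing 375 days from May 8, 2117.
May has 31 days, so 31 − 8 = 23 days remain after May 8, 2117; 375 − 23 = 352 left.
June 2117 has 30 days: 352 − 30 = 322 left.
July 2117 has 31 days: 322 − 31 = 291 left.
August 2117 has 31 days: 291 − 31 = 260 left.
September 2117 has 30 days: 260 − 30 = 230 left.
October 2117 has 31 days: 230 − 31 = 199 left.
November 2117 has 30 days: 199 − 30 = 169 left.
December 2117 has 31 days: 169 − 31 = 138 left.
January 2118 has 31 days: 138 − 31 = 107 left.
February 2118 has 28 days (2118 is not a leap year): 107 − 28 = 79 left.
March 2118 has 31 days: 79 − 31 = 48 left.
April 2118 has 30 days: 48 − 30 = 18 left.
18 days into May 2118 → May 18, 2118.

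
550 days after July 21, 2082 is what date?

January 22, 2084

Advancing 550 days from July 21, 2082.
July has 31 days, so 31 − 21 = 10 days remain after July 21, 2082; 550 − 10 = 540 left.
August 2082 has 31 days: 540 − 31 = 509 left.
September 2082 has 30 days: 509 − 30 = 479 left.
October 2082 has 31 days: 479 − 31 = 448 left.
November 2082 has 30 days: 448 − 30 = 418 left.
December 2082 has 31 days: 418 − 31 = 387 left.
January 2083 has 31 days: 387 − 31 = 356 left.
February 2083 has 28 days (2083 is not a leap year): 356 − 28 = 328 left.
March 2083 has 31 days: 328 − 31 = 297 left.
April 2083 has 30 days: 297 − 30 = 267 left.
May 2083 has 31 days: 267 − 31 = 236 left.
June 2083 has 30 days: 236 − 30 = 206 left.
July 2083 has 31 days: 206 − 31 = 175 left.
August 2083 has 31 days: 175 − 31 = 144 left.
September 2083 has 30 days: 144 − 30 = 114 left.
October 2083 has 31 days: 114 − 31 = 83 left.
November 2083 has 30 days: 83 − 30 = 53 left.
December 2083 has 31 days: 53 − 31 = 22 left.
22 days into January 2084 → January 22, 2084.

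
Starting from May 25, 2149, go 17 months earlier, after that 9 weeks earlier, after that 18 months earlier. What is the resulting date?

April 23, 2146

Counting back 17 months from May 25, 2149:
month 5 − 17 = -12, which is month 12 of year 2147 → December 2147.
Day 25 is valid in December, giving December 25, 2147.
Counting back 9 weeks (= 63 days) from December 25, 2147:
Going back 25 days from December 25, 2147 reaches the end of the previous month; 63 − 25 = 38 left.
November 2147 has 30 days: 38 − 30 = 8 left.
October 2147 has 31 days; 31 − 8 = 23 → October 23, 2147.
Counting back 18 months from October 23, 2147:
month 10 − 18 = -8, which is month 4 of year 2146 → April 2146.
Day 23 is valid in April, giving April 23, 2146.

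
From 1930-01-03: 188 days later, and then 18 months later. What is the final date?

Counting forward 188 days from January 3, 1930:
January has 31 days, so 31 − 3 = 28 days remain after January 3, 1930; 188 − 28 = 160 left.
February 1930 has 28 days (1930 is not a leap year): 160 − 28 = 132 left.
March 1930 has 31 days: 132 − 31 = 101 left.
April 1930 has 30 days: 101 − 30 = 71 left.
May 1930 has 31 days: 71 − 31 = 40 left.
June 1930 has 30 days: 40 − 30 = 10 left.
10 days into July 1930 → July 10, 1930.
Counting forward 18 months from July 10, 1930:
month 7 + 18 = 25, which is month 1 of year 1932 → January 1932.
Day 10 is valid in January, giving January 10, 1932.

January 10, 1932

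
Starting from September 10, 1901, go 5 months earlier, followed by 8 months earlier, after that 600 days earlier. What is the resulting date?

December 18, 1898

Subtracting 5 months from September 10, 1901:
month 9 − 5 = 4 → April 1901.
Day 10 is valid in April, giving April 10, 1901.
Subtracting 8 months from April 10, 1901:
month 4 − 8 = -4, which is month 8 of year 1900 → August 1900.
Day 10 is valid in August, giving August 10, 1900.
Counting back 600 days from August 10, 1900:
Going back 10 days from August 10, 1900 reaches the end of the previous month; 600 − 10 = 590 left.
July 1900 has 31 days: 590 − 31 = 559 left.
June 1900 has 30 days: 559 − 30 = 529 left.
May 1900 has 31 days: 529 − 31 = 498 left.
April 1900 has 30 days: 498 − 30 = 468 left.
March 1900 has 31 days: 468 − 31 = 437 left.
February 1900 has 28 days (1900 is not a leap year (divisible by 100 but not 400)): 437 − 28 = 409 left.
January 1900 has 31 days: 409 − 31 = 378 left.
December 1899 has 31 days: 378 − 31 = 347 left.
November 1899 has 30 days: 347 − 30 = 317 left.
October 1899 has 31 days: 317 − 31 = 286 left.
September 1899 has 30 days: 286 − 30 = 256 left.
August 1899 has 31 days: 256 − 31 = 225 left.
July 1899 has 31 days: 225 − 31 = 194 left.
June 1899 has 30 days: 194 − 30 = 164 left.
May 1899 has 31 days: 164 − 31 = 133 left.
April 1899 has 30 days: 133 − 30 = 103 left.
March 1899 has 31 days: 103 − 31 = 72 left.
February 1899 has 28 days (1899 is not a leap year): 72 − 28 = 44 left.
January 1899 has 31 days: 44 − 31 = 13 left.
December 1898 has 31 days; 31 − 13 = 18 → December 18, 1898.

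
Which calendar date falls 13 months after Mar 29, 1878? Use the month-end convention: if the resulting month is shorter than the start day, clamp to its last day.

April 29, 1879

Advancing 13 months from March 29, 1878.
month 3 + 13 = 16, which is month 4 of year 1879 → April 1879.
Day 29 is valid in April, giving April 29, 1879.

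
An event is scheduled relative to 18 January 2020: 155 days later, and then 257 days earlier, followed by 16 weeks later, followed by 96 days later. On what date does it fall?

May 3, 2020

Adding 155 days from January 18, 2020:
January has 31 days, so 31 − 18 = 13 days remain after January 18, 2020; 155 − 13 = 142 left.
February 2020 has 29 days (2020 is a leap year): 142 − 29 = 113 left.
March 2020 has 31 days: 113 − 31 = 82 left.
April 2020 has 30 days: 82 − 30 = 52 left.
May 2020 has 31 days: 52 − 31 = 21 left.
21 days into June 2020 → June 21, 2020.
Counting back 257 days from June 21, 2020:
Going back 21 days from June 21, 2020 reaches the end of the previous month; 257 − 21 = 236 left.
May 2020 has 31 days: 236 − 31 = 205 left.
April 2020 has 30 days: 205 − 30 = 175 left.
March 2020 has 31 days: 175 − 31 = 144 left.
February 2020 has 29 days (2020 is a leap year): 144 − 29 = 115 left.
January 2020 has 31 days: 115 − 31 = 84 left.
December 2019 has 31 days: 84 − 31 = 53 left.
November 2019 has 30 days: 53 − 30 = 23 left.
October 2019 has 31 days; 31 − 23 = 8 → October 8, 2019.
Adding 16 weeks (= 112 days) from October 8, 2019:
October has 31 days, so 31 − 8 = 23 days remain after October 8, 2019; 112 − 23 = 89 left.
November 2019 has 30 days: 89 − 30 = 59 left.
December 2019 has 31 days: 59 − 31 = 28 left.
28 days into January 2020 → January 28, 2020.
Adding 96 days from January 28, 2020:
January has 31 days, so 31 − 28 = 3 days remain after January 28, 2020; 96 − 3 = 93 left.
February 2020 has 29 days (2020 is a leap year): 93 − 29 = 64 left.
March 2020 has 31 days: 64 − 31 = 33 left.
April 2020 has 30 days: 33 − 30 = 3 left.
3 days into May 2020 → May 3, 2020.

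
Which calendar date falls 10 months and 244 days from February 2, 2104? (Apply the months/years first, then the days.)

Counting forward 10 months and 244 days from February 2, 2104: first the month/year part, then the days.
month 2 + 10 = 12 → December 2104.
Day 2 is valid in December, giving December 2, 2104.
Now add 244 days from December 2, 2104.
December has 31 days, so 31 − 2 = 29 days remain after December 2, 2104; 244 − 29 = 215 left.
January 2105 has 31 days: 215 − 31 = 184 left.
February 2105 has 28 days (2105 is not a leap year): 184 − 28 = 156 left.
March 2105 has 31 days: 156 − 31 = 125 left.
April 2105 has 30 days: 125 − 30 = 95 left.
May 2105 has 31 days: 95 − 31 = 64 left.
June 2105 has 30 days: 64 − 30 = 34 left.
July 2105 has 31 days: 34 − 31 = 3 left.
3 days into August 2105 → August 3, 2105.

August 3, 2105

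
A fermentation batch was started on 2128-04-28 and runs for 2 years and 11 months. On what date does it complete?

Counting forward 2 years and 11 months from April 28, 2128.
+2 years → 2130; month 4 + 11 = 15, which is month 3 of year 2131 → March 2131.
Day 28 is valid in March, giving March 28, 2131.

March 28, 2131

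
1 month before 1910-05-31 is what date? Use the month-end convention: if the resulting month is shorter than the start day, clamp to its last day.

Subtracting 1 month from May 31, 1910.
month 5 − 1 = 4 → April 1910.
April 1910 has only 30 days and the start was day 31, so the date clamps to April 30, 1910.

April 30, 1910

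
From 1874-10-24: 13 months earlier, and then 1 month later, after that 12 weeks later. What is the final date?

Going back 13 months from October 24, 1874:
month 10 − 13 = -3, which is month 9 of year 1873 → September 1873.
Day 24 is valid in September, giving September 24, 1873.
Advancing 1 month from September 24, 1873:
month 9 + 1 = 10 → October 1873.
Day 24 is valid in October, giving October 24, 1873.
Counting forward 12 weeks (= 84 days) from October 24, 1873:
October has 31 days, so 31 − 24 = 7 days remain after October 24, 1873; 84 − 7 = 77 left.
November 1873 has 30 days: 77 − 30 = 47 left.
December 1873 has 31 days: 47 − 31 = 16 left.
16 days into January 1874 → January 16, 1874.

January 16, 1874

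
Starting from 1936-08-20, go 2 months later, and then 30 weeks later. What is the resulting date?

Advancing 2 months from August 20, 1936:
month 8 + 2 = 10 → October 1936.
Day 20 is valid in October, giving October 20, 1936.
Counting forward 30 weeks (= 210 days) from October 20, 1936:
October has 31 days, so 31 − 20 = 11 days remain after October 20, 1936; 210 − 11 = 199 left.
November 1936 has 30 days: 199 − 30 = 169 left.
December 1936 has 31 days: 169 − 31 = 138 left.
January 1937 has 31 days: 138 − 31 = 107 left.
February 1937 has 28 days (1937 is not a leap year): 107 − 28 = 79 left.
March 1937 has 31 days: 79 − 31 = 48 left.
April 1937 has 30 days: 48 − 30 = 18 left.
18 days into May 1937 → May 18, 1937.

May 18, 1937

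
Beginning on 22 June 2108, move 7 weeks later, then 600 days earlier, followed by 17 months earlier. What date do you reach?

Adding 7 weeks (= 49 days) from June 22, 2108:
June has 30 days, so 30 − 22 = 8 days remain after June 22, 2108; 49 − 8 = 41 left.
July 2108 has 31 days: 41 − 31 = 10 left.
10 days into August 2108 → August 10, 2108.
Going back 600 days from August 10, 2108:
Going back 10 days from August 10, 2108 reaches the end of the previous month; 600 − 10 = 590 left.
July 2108 has 31 days: 590 − 31 = 559 left.
June 2108 has 30 days: 559 − 30 = 529 left.
May 2108 has 31 days: 529 − 31 = 498 left.
April 2108 has 30 days: 498 − 30 = 468 left.
March 2108 has 31 days: 468 − 31 = 437 left.
February 2108 has 29 days (2108 is a leap year): 437 − 29 = 408 left.
January 2108 has 31 days: 408 − 31 = 377 left.
December 2107 has 31 days: 377 − 31 = 346 left.
November 2107 has 30 days: 346 − 30 = 316 left.
October 2107 has 31 days: 316 − 31 = 285 left.
September 2107 has 30 days: 285 − 30 = 255 left.
August 2107 has 31 days: 255 − 31 = 224 left.
July 2107 has 31 days: 224 − 31 = 193 left.
June 2107 has 30 days: 193 − 30 = 163 left.
May 2107 has 31 days: 163 − 31 = 132 left.
April 2107 has 30 days: 132 − 30 = 102 left.
March 2107 has 31 days: 102 − 31 = 71 left.
February 2107 has 28 days (2107 is not a leap year): 71 − 28 = 43 left.
January 2107 has 31 days: 43 − 31 = 12 left.
December 2106 has 31 days; 31 − 12 = 19 → December 19, 2106.
Counting back 17 months from December 19, 2106:
month 12 − 17 = -5, which is month 7 of year 2105 → July 2105.
Day 19 is valid in July, giving July 19, 2105.

July 19, 2105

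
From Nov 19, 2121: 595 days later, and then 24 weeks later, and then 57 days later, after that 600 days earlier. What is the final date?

June 27, 2122

Adding 595 days from November 19, 2121:
November has 30 days, so 30 − 19 = 11 days remain after November 19, 2121; 595 − 11 = 584 left.
December 2121 has 31 days: 584 − 31 = 553 left.
January 2122 has 31 days: 553 − 31 = 522 left.
February 2122 has 28 days (2122 is not a leap year): 522 − 28 = 494 left.
March 2122 has 31 days: 494 − 31 = 463 left.
April 2122 has 30 days: 463 − 30 = 433 left.
May 2122 has 31 days: 433 − 31 = 402 left.
June 2122 has 30 days: 402 − 30 = 372 left.
July 2122 has 31 days: 372 − 31 = 341 left.
August 2122 has 31 days: 341 − 31 = 310 left.
September 2122 has 30 days: 310 − 30 = 280 left.
October 2122 has 31 days: 280 − 31 = 249 left.
November 2122 has 30 days: 249 − 30 = 219 left.
December 2122 has 31 days: 219 − 31 = 188 left.
January 2123 has 31 days: 188 − 31 = 157 left.
February 2123 has 28 days (2123 is not a leap year): 157 − 28 = 129 left.
March 2123 has 31 days: 129 − 31 = 98 left.
April 2123 has 30 days: 98 − 30 = 68 left.
May 2123 has 31 days: 68 − 31 = 37 left.
June 2123 has 30 days: 37 − 30 = 7 left.
7 days into July 2123 → July 7, 2123.
Advancing 24 weeks (= 168 days) from July 7, 2123:
July has 31 days, so 31 − 7 = 24 days remain after July 7, 2123; 168 − 24 = 144 left.
August 2123 has 31 days: 144 − 31 = 113 left.
September 2123 has 30 days: 113 − 30 = 83 left.
October 2123 has 31 days: 83 − 31 = 52 left.
November 2123 has 30 days: 52 − 30 = 22 left.
22 days into December 2123 → December 22, 2123.
Advancing 57 days from December 22, 2123:
December has 31 days, so 31 − 22 = 9 days remain after December 22, 2123; 57 − 9 = 48 left.
January 2124 has 31 days: 48 − 31 = 17 left.
17 days into February 2124 → February 17, 2124.
Subtracting 600 days from February 17, 2124:
Going back 17 days from February 17, 2124 reaches the end of the previous month; 600 − 17 = 583 left.
January 2124 has 31 days: 583 − 31 = 552 left.
December 2123 has 31 days: 552 − 31 = 521 left.
November 2123 has 30 days: 521 − 30 = 491 left.
October 2123 has 31 days: 491 − 31 = 460 left.
September 2123 has 30 days: 460 − 30 = 430 left.
August 2123 has 31 days: 430 − 31 = 399 left.
July 2123 has 31 days: 399 − 31 = 368 left.
June 2123 has 30 days: 368 − 30 = 338 left.
May 2123 has 31 days: 338 − 31 = 307 left.
April 2123 has 30 days: 307 − 30 = 277 left.
March 2123 has 31 days: 277 − 31 = 246 left.
February 2123 has 28 days (2123 is not a leap year): 246 − 28 = 218 left.
January 2123 has 31 days: 218 − 31 = 187 left.
December 2122 has 31 days: 187 − 31 = 156 left.
November 2122 has 30 days: 156 − 30 = 126 left.
October 2122 has 31 days: 126 − 31 = 95 left.
September 2122 has 30 days: 95 − 30 = 65 left.
August 2122 has 31 days: 65 − 31 = 34 left.
July 2122 has 31 days: 34 − 31 = 3 left.
June 2122 has 30 days; 30 − 3 = 27 → June 27, 2122.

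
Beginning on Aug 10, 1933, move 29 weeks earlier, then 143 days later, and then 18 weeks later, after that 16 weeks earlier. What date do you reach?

June 25, 1933

Going back 29 weeks (= 203 days) from August 10, 1933:
Going back 10 days from August 10, 1933 reaches the end of the previous month; 203 − 10 = 193 left.
July 1933 has 31 days: 193 − 31 = 162 left.
June 1933 has 30 days: 162 − 30 = 132 left.
May 1933 has 31 days: 132 − 31 = 101 left.
April 1933 has 30 days: 101 − 30 = 71 left.
March 1933 has 31 days: 71 − 31 = 40 left.
February 1933 has 28 days (1933 is not a leap year): 40 − 28 = 12 left.
January 1933 has 31 days; 31 − 12 = 19 → January 19, 1933.
Counting forward 143 days from January 19, 1933:
January has 31 days, so 31 − 19 = 12 days remain after January 19, 1933; 143 − 12 = 131 left.
February 1933 has 28 days (1933 is not a leap year): 131 − 28 = 103 left.
March 1933 has 31 days: 103 − 31 = 72 left.
April 1933 has 30 days: 72 − 30 = 42 left.
May 1933 has 31 days: 42 − 31 = 11 left.
11 days into June 1933 → June 11, 1933.
Counting forward 18 weeks (= 126 days) from June 11, 1933:
June has 30 days, so 30 − 11 = 19 days remain after June 11, 1933; 126 − 19 = 107 left.
July 1933 has 31 days: 107 − 31 = 76 left.
August 1933 has 31 days: 76 − 31 = 45 left.
September 1933 has 30 days: 45 − 30 = 15 left.
15 days into October 1933 → October 15, 1933.
Going back 16 weeks (= 112 days) from October 15, 1933:
Going back 15 days from October 15, 1933 reaches the end of the previous month; 112 − 15 = 97 left.
September 1933 has 30 days: 97 − 30 = 67 left.
August 1933 has 31 days: 67 − 31 = 36 left.
July 1933 has 31 days: 36 − 31 = 5 left.
June 1933 has 30 days; 30 − 5 = 25 → June 25, 1933.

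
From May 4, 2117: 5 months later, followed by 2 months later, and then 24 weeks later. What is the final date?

Advancing 5 months from May 4, 2117:
month 5 + 5 = 10 → October 2117.
Day 4 is valid in October, giving October 4, 2117.
Counting forward 2 months from October 4, 2117:
month 10 + 2 = 12 → December 2117.
Day 4 is valid in December, giving December 4, 2117.
Counting forward 24 weeks (= 168 days) from December 4, 2117:
December has 31 days, so 31 − 4 = 27 days remain after December 4, 2117; 168 − 27 = 141 left.
January 2118 has 31 days: 141 − 31 = 110 left.
February 2118 has 28 days (2118 is not a leap year): 110 − 28 = 82 left.
March 2118 has 31 days: 82 − 31 = 51 left.
April 2118 has 30 days: 51 − 30 = 21 left.
21 days into May 2118 → May 21, 2118.

May 21, 2118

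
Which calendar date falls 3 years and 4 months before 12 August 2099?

April 12, 2096

Subtracting 3 years and 4 months from August 12, 2099.
-3 years → 2096; month 8 − 4 = 4 → April 2096.
Day 12 is valid in April, giving April 12, 2096.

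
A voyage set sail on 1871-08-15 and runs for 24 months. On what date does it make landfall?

August 15, 1873

Counting forward 24 months from August 15, 1871.
month 8 + 24 = 32, which is month 8 of year 1873 → August 1873.
Day 15 is valid in August, giving August 15, 1873.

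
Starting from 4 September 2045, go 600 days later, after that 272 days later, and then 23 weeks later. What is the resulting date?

Counting forward 600 days from September 4, 2045:
September has 30 days, so 30 − 4 = 26 days remain after September 4, 2045; 600 − 26 = 574 left.
October 2045 has 31 days: 574 − 31 = 543 left.
November 2045 has 30 days: 543 − 30 = 513 left.
December 2045 has 31 days: 513 − 31 = 482 left.
January 2046 has 31 days: 482 − 31 = 451 left.
February 2046 has 28 days (2046 is not a leap year): 451 − 28 = 423 left.
March 2046 has 31 days: 423 − 31 = 392 left.
April 2046 has 30 days: 392 − 30 = 362 left.
May 2046 has 31 days: 362 − 31 = 331 left.
June 2046 has 30 days: 331 − 30 = 301 left.
July 2046 has 31 days: 301 − 31 = 270 left.
August 2046 has 31 days: 270 − 31 = 239 left.
September 2046 has 30 days: 239 − 30 = 209 left.
October 2046 has 31 days: 209 − 31 = 178 left.
November 2046 has 30 days: 178 − 30 = 148 left.
December 2046 has 31 days: 148 − 31 = 117 left.
January 2047 has 31 days: 117 − 31 = 86 left.
February 2047 has 28 days (2047 is not a leap year): 86 − 28 = 58 left.
March 2047 has 31 days: 58 − 31 = 27 left.
27 days into April 2047 → April 27, 2047.
Adding 272 days from April 27, 2047:
April has 30 days, so 30 − 27 = 3 days remain after April 27, 2047; 272 − 3 = 269 left.
May 2047 has 31 days: 269 − 31 = 238 left.
June 2047 has 30 days: 238 − 30 = 208 left.
July 2047 has 31 days: 208 − 31 = 177 left.
August 2047 has 31 days: 177 − 31 = 146 left.
September 2047 has 30 days: 146 − 30 = 116 left.
October 2047 has 31 days: 116 − 31 = 85 left.
November 2047 has 30 days: 85 − 30 = 55 left.
December 2047 has 31 days: 55 − 31 = 24 left.
24 days into January 2048 → January 24, 2048.
Counting forward 23 weeks (= 161 days) from January 24, 2048:
January has 31 days, so 31 − 24 = 7 days remain after January 24, 2048; 161 − 7 = 154 left.
February 2048 has 29 days (2048 is a leap year): 154 − 29 = 125 left.
March 2048 has 31 days: 125 − 31 = 94 left.
April 2048 has 30 days: 94 − 30 = 64 left.
May 2048 has 31 days: 64 − 31 = 33 left.
June 2048 has 30 days: 33 − 30 = 3 left.
3 days into July 2048 → July 3, 2048.

July 3, 2048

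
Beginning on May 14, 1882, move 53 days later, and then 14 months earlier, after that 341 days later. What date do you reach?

April 12, 1882

Counting forward 53 days from May 14, 1882:
May has 31 days, so 31 − 14 = 17 days remain after May 14, 1882; 53 − 17 = 36 left.
June 1882 has 30 days: 36 − 30 = 6 left.
6 days into July 1882 → July 6, 1882.
Going back 14 months from July 6, 1882:
month 7 − 14 = -7, which is month 5 of year 1881 → May 1881.
Day 6 is valid in May, giving May 6, 1881.
Advancing 341 days from May 6, 1881:
May has 31 days, so 31 − 6 = 25 days remain after May 6, 1881; 341 − 25 = 316 left.
June 1881 has 30 days: 316 − 30 = 286 left.
July 1881 has 31 days: 286 − 31 = 255 left.
August 1881 has 31 days: 255 − 31 = 224 left.
September 1881 has 30 days: 224 − 30 = 194 left.
October 1881 has 31 days: 194 − 31 = 163 left.
November 1881 has 30 days: 163 − 30 = 133 left.
December 1881 has 31 days: 133 − 31 = 102 left.
January 1882 has 31 days: 102 − 31 = 71 left.
February 1882 has 28 days (1882 is not a leap year): 71 − 28 = 43 left.
March 1882 has 31 days: 43 − 31 = 12 left.
12 days into April 1882 → April 12, 1882.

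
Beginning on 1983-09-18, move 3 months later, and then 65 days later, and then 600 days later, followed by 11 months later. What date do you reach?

Advancing 3 months from September 18, 1983:
month 9 + 3 = 12 → December 1983.
Day 18 is valid in December, giving December 18, 1983.
Counting forward 65 days from December 18, 1983:
December has 31 days, so 31 − 18 = 13 days remain after December 18, 1983; 65 − 13 = 52 left.
January 1984 has 31 days: 52 − 31 = 21 left.
21 days into February 1984 → February 21, 1984.
Advancing 600 days from February 21, 1984:
February has 29 days, so 29 − 21 = 8 days remain after February 21, 1984; 600 − 8 = 592 left.
March 1984 has 31 days: 592 − 31 = 561 left.
April 1984 has 30 days: 561 − 30 = 531 left.
May 1984 has 31 days: 531 − 31 = 500 left.
June 1984 has 30 days: 500 − 30 = 470 left.
July 1984 has 31 days: 470 − 31 = 439 left.
August 1984 has 31 days: 439 − 31 = 408 left.
September 1984 has 30 days: 408 − 30 = 378 left.
October 1984 has 31 days: 378 − 31 = 347 left.
November 1984 has 30 days: 347 − 30 = 317 left.
December 1984 has 31 days: 317 − 31 = 286 left.
January 1985 has 31 days: 286 − 31 = 255 left.
February 1985 has 28 days (1985 is not a leap year): 255 − 28 = 227 left.
March 1985 has 31 days: 227 − 31 = 196 left.
April 1985 has 30 days: 196 − 30 = 166 left.
May 1985 has 31 days: 166 − 31 = 135 left.
June 1985 has 30 days: 135 − 30 = 105 left.
July 1985 has 31 days: 105 − 31 = 74 left.
August 1985 has 31 days: 74 − 31 = 43 left.
September 1985 has 30 days: 43 − 30 = 13 left.
13 days into October 1985 → October 13, 1985.
Adding 11 months from October 13, 1985:
month 10 + 11 = 21, which is month 9 of year 1986 → September 1986.
Day 13 is valid in September, giving September 13, 1986.

September 13, 1986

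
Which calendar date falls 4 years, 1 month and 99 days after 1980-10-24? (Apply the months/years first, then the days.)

March 3, 1985

Advancing 4 years, 1 month and 99 days from October 24, 1980: first the month/year part, then the days.
+4 years → 1984; month 10 + 1 = 11 → November 1984.
Day 24 is valid in November, giving November 24, 1984.
Now add 99 days from November 24, 1984.
November has 30 days, so 30 − 24 = 6 days remain after November 24, 1984; 99 − 6 = 93 left.
December 1984 has 31 days: 93 − 31 = 62 left.
January 1985 has 31 days: 62 − 31 = 31 left.
February 1985 has 28 days (1985 is not a leap year): 31 − 28 = 3 left.
3 days into March 1985 → March 3, 1985.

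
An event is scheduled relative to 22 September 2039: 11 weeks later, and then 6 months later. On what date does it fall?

Counting forward 11 weeks (= 77 days) from September 22, 2039:
September has 30 days, so 30 − 22 = 8 days remain after September 22, 2039; 77 − 8 = 69 left.
October 2039 has 31 days: 69 − 31 = 38 left.
November 2039 has 30 days: 38 − 30 = 8 left.
8 days into December 2039 → December 8, 2039.
Adding 6 months from December 8, 2039:
month 12 + 6 = 18, which is month 6 of year 2040 → June 2040.
Day 8 is valid in June, giving June 8, 2040.

June 8, 2040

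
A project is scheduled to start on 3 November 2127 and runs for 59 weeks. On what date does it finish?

Advancing 59 weeks = 413 days from November 3, 2127.
November has 30 days, so 30 − 3 = 27 days remain after November 3, 2127; 413 − 27 = 386 left.
December 2127 has 31 days: 386 − 31 = 355 left.
January 2128 has 31 days: 355 − 31 = 324 left.
February 2128 has 29 days (2128 is a leap year): 324 − 29 = 295 left.
March 2128 has 31 days: 295 − 31 = 264 left.
April 2128 has 30 days: 264 − 30 = 234 left.
May 2128 has 31 days: 234 − 31 = 203 left.
June 2128 has 30 days: 203 − 30 = 173 left.
July 2128 has 31 days: 173 − 31 = 142 left.
August 2128 has 31 days: 142 − 31 = 111 left.
September 2128 has 30 days: 111 − 30 = 81 left.
October 2128 has 31 days: 81 − 31 = 50 left.
November 2128 has 30 days: 50 − 30 = 20 left.
20 days into December 2128 → December 20, 2128.

December 20, 2128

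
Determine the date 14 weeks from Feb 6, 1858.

Counting forward 14 weeks = 98 days from February 6, 1858.
February has 28 days, so 28 − 6 = 22 days remain after February 6, 1858; 98 − 22 = 76 left.
March 1858 has 31 days: 76 − 31 = 45 left.
April 1858 has 30 days: 45 − 30 = 15 left.
15 days into May 1858 → May 15, 1858.

May 15, 1858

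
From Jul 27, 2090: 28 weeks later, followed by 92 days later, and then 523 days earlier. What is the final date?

December 4, 2089

Advancing 28 weeks (= 196 days) from July 27, 2090:
July has 31 days, so 31 − 27 = 4 days remain after July 27, 2090; 196 − 4 = 192 left.
August 2090 has 31 days: 192 − 31 = 161 left.
September 2090 has 30 days: 161 − 30 = 131 left.
October 2090 has 31 days: 131 − 31 = 100 left.
November 2090 has 30 days: 100 − 30 = 70 left.
December 2090 has 31 days: 70 − 31 = 39 left.
January 2091 has 31 days: 39 − 31 = 8 left.
8 days into February 2091 → February 8, 2091.
Counting forward 92 days from February 8, 2091:
February has 28 days, so 28 − 8 = 20 days remain after February 8, 2091; 92 − 20 = 72 left.
March 2091 has 31 days: 72 − 31 = 41 left.
April 2091 has 30 days: 41 − 30 = 11 left.
11 days into May 2091 → May 11, 2091.
Counting back 523 days from May 11, 2091:
Going back 11 days from May 11, 2091 reaches the end of the previous month; 523 − 11 = 512 left.
April 2091 has 30 days: 512 − 30 = 482 left.
March 2091 has 31 days: 482 − 31 = 451 left.
February 2091 has 28 days (2091 is not a leap year): 451 − 28 = 423 left.
January 2091 has 31 days: 423 − 31 = 392 left.
December 2090 has 31 days: 392 − 31 = 361 left.
November 2090 has 30 days: 361 − 30 = 331 left.
October 2090 has 31 days: 331 − 31 = 300 left.
September 2090 has 30 days: 300 − 30 = 270 left.
August 2090 has 31 days: 270 − 31 = 239 left.
July 2090 has 31 days: 239 − 31 = 208 left.
June 2090 has 30 days: 208 − 30 = 178 left.
May 2090 has 31 days: 178 − 31 = 147 left.
April 2090 has 30 days: 147 − 30 = 117 left.
March 2090 has 31 days: 117 − 31 = 86 left.
February 2090 has 28 days (2090 is not a leap year): 86 − 28 = 58 left.
January 2090 has 31 days: 58 − 31 = 27 left.
December 2089 has 31 days; 31 − 27 = 4 → December 4, 2089.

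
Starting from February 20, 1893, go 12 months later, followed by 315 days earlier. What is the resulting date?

Advancing 12 months from February 20, 1893:
month 2 + 12 = 14, which is month 2 of year 1894 → February 1894.
Day 20 is valid in February, giving February 20, 1894.
Counting back 315 days from February 20, 1894:
Going back 20 days from February 20, 1894 reaches the end of the previous month; 315 − 20 = 295 left.
January 1894 has 31 days: 295 − 31 = 264 left.
December 1893 has 31 days: 264 − 31 = 233 left.
November 1893 has 30 days: 233 − 30 = 203 left.
October 1893 has 31 days: 203 − 31 = 172 left.
September 1893 has 30 days: 172 − 30 = 142 left.
August 1893 has 31 days: 142 − 31 = 111 left.
July 1893 has 31 days: 111 − 31 = 80 left.
June 1893 has 30 days: 80 − 30 = 50 left.
May 1893 has 31 days: 50 − 31 = 19 left.
April 1893 has 30 days; 30 − 19 = 11 → April 11, 1893.

April 11, 1893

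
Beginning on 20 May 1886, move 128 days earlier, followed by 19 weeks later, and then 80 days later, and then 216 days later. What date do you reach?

Subtracting 128 days from May 20, 1886:
Going back 20 days from May 20, 1886 reaches the end of the previous month; 128 − 20 = 108 left.
April 1886 has 30 days: 108 − 30 = 78 left.
March 1886 has 31 days: 78 − 31 = 47 left.
February 1886 has 28 days (1886 is not a leap year): 47 − 28 = 19 left.
January 1886 has 31 days; 31 − 19 = 12 → January 12, 1886.
Advancing 19 weeks (= 133 days) from January 12, 1886:
January has 31 days, so 31 − 12 = 19 days remain after January 12, 1886; 133 − 19 = 114 left.
February 1886 has 28 days (1886 is not a leap year): 114 − 28 = 86 left.
March 1886 has 31 days: 86 − 31 = 55 left.
April 1886 has 30 days: 55 − 30 = 25 left.
25 days into May 1886 → May 25, 1886.
Counting forward 80 days from May 25, 1886:
May has 31 days, so 31 − 25 = 6 days remain after May 25, 1886; 80 − 6 = 74 left.
June 1886 has 30 days: 74 − 30 = 44 left.
July 1886 has 31 days: 44 − 31 = 13 left.
13 days into August 1886 → August 13, 1886.
Adding 216 days from August 13, 1886:
August has 31 days, so 31 − 13 = 18 days remain after August 13, 1886; 216 − 18 = 198 left.
September 1886 has 30 days: 198 − 30 = 168 left.
October 1886 has 31 days: 168 − 31 = 137 left.
November 1886 has 30 days: 137 − 30 = 107 left.
December 1886 has 31 days: 107 − 31 = 76 left.
January 1887 has 31 days: 76 − 31 = 45 left.
February 1887 has 28 days (1887 is not a leap year): 45 − 28 = 17 left.
17 days into March 1887 → March 17, 1887.

March 17, 1887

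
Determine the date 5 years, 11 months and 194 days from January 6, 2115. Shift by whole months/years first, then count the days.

June 18, 2121

Counting forward 5 years, 11 months and 194 days from January 6, 2115: first the month/year part, then the days.
+5 years → 2120; month 1 + 11 = 12 → December 2120.
Day 6 is valid in December, giving December 6, 2120.
Now add 194 days from December 6, 2120.
December has 31 days, so 31 − 6 = 25 days remain after December 6, 2120; 194 − 25 = 169 left.
January 2121 has 31 days: 169 − 31 = 138 left.
February 2121 has 28 days (2121 is not a leap year): 138 − 28 = 110 left.
March 2121 has 31 days: 110 − 31 = 79 left.
April 2121 has 30 days: 79 − 30 = 49 left.
May 2121 has 31 days: 49 − 31 = 18 left.
18 days into June 2121 → June 18, 2121.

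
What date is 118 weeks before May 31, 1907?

February 24, 1905

Counting back 118 weeks = 826 days from May 31, 1907.
Going back 31 days from May 31, 1907 reaches the end of the previous month; 826 − 31 = 795 left.
April 1907 has 30 days: 795 − 30 = 765 left.
March 1907 has 31 days: 765 − 31 = 734 left.
February 1907 has 28 days (1907 is not a leap year): 734 − 28 = 706 left.
January 1907 has 31 days: 706 − 31 = 675 left.
December 1906 has 31 days: 675 − 31 = 644 left.
November 1906 has 30 days: 644 − 30 = 614 left.
October 1906 has 31 days: 614 − 31 = 583 left.
September 1906 has 30 days: 583 − 30 = 553 left.
August 1906 has 31 days: 553 − 31 = 522 left.
July 1906 has 31 days: 522 − 31 = 491 left.
June 1906 has 30 days: 491 − 30 = 461 left.
May 1906 has 31 days: 461 − 31 = 430 left.
April 1906 has 30 days: 430 − 30 = 400 left.
March 1906 has 31 days: 400 − 31 = 369 left.
February 1906 has 28 days (1906 is not a leap year): 369 − 28 = 341 left.
January 1906 has 31 days: 341 − 31 = 310 left.
December 1905 has 31 days: 310 − 31 = 279 left.
November 1905 has 30 days: 279 − 30 = 249 left.
October 1905 has 31 days: 249 − 31 = 218 left.
September 1905 has 30 days: 218 − 30 = 188 left.
August 1905 has 31 days: 188 − 31 = 157 left.
July 1905 has 31 days: 157 − 31 = 126 left.
June 1905 has 30 days: 126 − 30 = 96 left.
May 1905 has 31 days: 96 − 31 = 65 left.
April 1905 has 30 days: 65 − 30 = 35 left.
March 1905 has 31 days: 35 − 31 = 4 left.
February 1905 has 28 days; 28 − 4 = 24 → February 24, 1905.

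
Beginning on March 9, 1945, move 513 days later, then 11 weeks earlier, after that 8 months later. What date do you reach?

Advancing 513 days from March 9, 1945:
March has 31 days, so 31 − 9 = 22 days remain after March 9, 1945; 513 − 22 = 491 left.
April 1945 has 30 days: 491 − 30 = 461 left.
May 1945 has 31 days: 461 − 31 = 430 left.
June 1945 has 30 days: 430 − 30 = 400 left.
July 1945 has 31 days: 400 − 31 = 369 left.
August 1945 has 31 days: 369 − 31 = 338 left.
September 1945 has 30 days: 338 − 30 = 308 left.
October 1945 has 31 days: 308 − 31 = 277 left.
November 1945 has 30 days: 277 − 30 = 247 left.
December 1945 has 31 days: 247 − 31 = 216 left.
January 1946 has 31 days: 216 − 31 = 185 left.
February 1946 has 28 days (1946 is not a leap year): 185 − 28 = 157 left.
March 1946 has 31 days: 157 − 31 = 126 left.
April 1946 has 30 days: 126 − 30 = 96 left.
May 1946 has 31 days: 96 − 31 = 65 left.
June 1946 has 30 days: 65 − 30 = 35 left.
July 1946 has 31 days: 35 − 31 = 4 left.
4 days into August 1946 → August 4, 1946.
Subtracting 11 weeks (= 77 days) from August 4, 1946:
Going back 4 days from August 4, 1946 reaches the end of the previous month; 77 − 4 = 73 left.
July 1946 has 31 days: 73 − 31 = 42 left.
June 1946 has 30 days: 42 − 30 = 12 left.
May 1946 has 31 days; 31 − 12 = 19 → May 19, 1946.
Advancing 8 months from May 19, 1946:
month 5 + 8 = 13, which is month 1 of year 1947 → January 1947.
Day 19 is valid in January, giving January 19, 1947.

January 19, 1947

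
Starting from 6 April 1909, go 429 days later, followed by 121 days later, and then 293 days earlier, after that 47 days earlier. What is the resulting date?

November 2, 1909

Advancing 429 days from April 6, 1909:
April has 30 days, so 30 − 6 = 24 days remain after April 6, 1909; 429 − 24 = 405 left.
May 1909 has 31 days: 405 − 31 = 374 left.
June 1909 has 30 days: 374 − 30 = 344 left.
July 1909 has 31 days: 344 − 31 = 313 left.
August 1909 has 31 days: 313 − 31 = 282 left.
September 1909 has 30 days: 282 − 30 = 252 left.
October 1909 has 31 days: 252 − 31 = 221 left.
November 1909 has 30 days: 221 − 30 = 191 left.
December 1909 has 31 days: 191 − 31 = 160 left.
January 1910 has 31 days: 160 − 31 = 129 left.
February 1910 has 28 days (1910 is not a leap year): 129 − 28 = 101 left.
March 1910 has 31 days: 101 − 31 = 70 left.
April 1910 has 30 days: 70 − 30 = 40 left.
May 1910 has 31 days: 40 − 31 = 9 left.
9 days into June 1910 → June 9, 1910.
Adding 121 days from June 9, 1910:
June has 30 days, so 30 − 9 = 21 days remain after June 9, 1910; 121 − 21 = 100 left.
July 1910 has 31 days: 100 − 31 = 69 left.
August 1910 has 31 days: 69 − 31 = 38 left.
September 1910 has 30 days: 38 − 30 = 8 left.
8 days into October 1910 → October 8, 1910.
Going back 293 days from October 8, 1910:
Going back 8 days from October 8, 1910 reaches the end of the previous month; 293 − 8 = 285 left.
September 1910 has 30 days: 285 − 30 = 255 left.
August 1910 has 31 days: 255 − 31 = 224 left.
July 1910 has 31 days: 224 − 31 = 193 left.
June 1910 has 30 days: 193 − 30 = 163 left.
May 1910 has 31 days: 163 − 31 = 132 left.
April 1910 has 30 days: 132 − 30 = 102 left.
March 1910 has 31 days: 102 − 31 = 71 left.
February 1910 has 28 days (1910 is not a leap year): 71 − 28 = 43 left.
January 1910 has 31 days: 43 − 31 = 12 left.
December 1909 has 31 days; 31 − 12 = 19 → December 19, 1909.
Going back 47 days from December 19, 1909:
Going back 19 days from December 19, 1909 reaches the end of the previous month; 47 − 19 = 28 left.
November 1909 has 30 days; 30 − 28 = 2 → November 2, 1909.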